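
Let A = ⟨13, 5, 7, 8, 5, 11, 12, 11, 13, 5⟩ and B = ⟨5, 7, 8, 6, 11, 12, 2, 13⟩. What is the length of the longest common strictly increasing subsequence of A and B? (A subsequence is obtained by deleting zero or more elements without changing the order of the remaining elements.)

6

For each value that appears in both, track the longest common increasing run ending there.
The best achievable length is 6; one witness is 5, 7, 8, 11, 12, 13 (A-positions 2,3,4,6,7,9, B-positions 1,2,3,5,6,8).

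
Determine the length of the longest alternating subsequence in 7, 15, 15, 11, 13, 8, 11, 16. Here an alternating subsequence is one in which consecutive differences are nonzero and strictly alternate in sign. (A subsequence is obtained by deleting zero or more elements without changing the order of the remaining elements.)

6

Track the best alternating length ending on an up-step vs a down-step at each position: up/down = 1/1, 2/1, 2/1, 2/3, 4/3, 2/5, 6/5, 6/1.
The maximum over both is 6; one such subsequence is 7, 15, 11, 13, 8, 11.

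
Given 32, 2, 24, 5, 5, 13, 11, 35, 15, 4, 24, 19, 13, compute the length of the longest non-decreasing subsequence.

Let dp[i] be the longest non-decreasing subsequence ending at position i. Then dp = [1, 1, 2, 2, 3, 4, 4, 5, 5, 2, 6, 6, 5].
The maximum is 6; one witness is 2, 5, 5, 13, 15, 24 at positions 2,4,5,6,9,11.

6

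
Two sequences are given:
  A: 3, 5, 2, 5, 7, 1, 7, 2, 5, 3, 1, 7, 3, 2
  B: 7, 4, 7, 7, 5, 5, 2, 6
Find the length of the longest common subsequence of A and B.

4

Backtracking the LCS table gives one alignment: 7 (A5,B3) → 7 (A7,B4) → 5 (A9,B6) → 2 (A14,B7).
So the longest common subsequence has length 4.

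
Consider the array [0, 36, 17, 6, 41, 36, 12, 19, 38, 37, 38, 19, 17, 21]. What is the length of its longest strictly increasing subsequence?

Let dp[i] be the longest increasing subsequence ending at position i. Then dp = [1, 2, 2, 2, 3, 3, 3, 4, 5, 5, 6, 4, 4, 5].
The maximum is 6; one witness is 0, 6, 12, 19, 37, 38 at positions 1,4,7,8,10,11.

6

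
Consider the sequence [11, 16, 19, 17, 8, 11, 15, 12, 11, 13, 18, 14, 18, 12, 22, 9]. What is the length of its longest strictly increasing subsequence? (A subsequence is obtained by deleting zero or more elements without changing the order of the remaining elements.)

7

Let dp[i] be the longest increasing subsequence ending at position i. Then dp = [1, 2, 3, 3, 1, 2, 3, 3, 2, 4, 5, 5, 6, 3, 7, 2].
The maximum is 7; one witness is 8, 11, 12, 13, 14, 18, 22 at positions 5,6,8,10,12,13,15.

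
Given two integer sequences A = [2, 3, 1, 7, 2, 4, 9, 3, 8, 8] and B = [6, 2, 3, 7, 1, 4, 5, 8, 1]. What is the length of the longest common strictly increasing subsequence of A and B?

4

For each value that appears in both, track the longest common increasing run ending there.
The best achievable length is 4; one witness is 2, 3, 7, 8 (A-positions 1,2,4,9, B-positions 2,3,4,8).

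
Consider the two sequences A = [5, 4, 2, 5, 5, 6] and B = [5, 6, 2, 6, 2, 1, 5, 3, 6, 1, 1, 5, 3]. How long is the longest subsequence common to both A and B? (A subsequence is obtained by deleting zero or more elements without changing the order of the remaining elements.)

A longest common subsequence is 5, 2, 5, 5 (length 4); the LCS DP confirms no longer common subsequence exists.

4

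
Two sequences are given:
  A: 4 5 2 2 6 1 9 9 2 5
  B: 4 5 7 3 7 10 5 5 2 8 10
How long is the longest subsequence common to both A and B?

A longest common subsequence is 4, 5, 2 (length 3); the LCS DP confirms no longer common subsequence exists.

3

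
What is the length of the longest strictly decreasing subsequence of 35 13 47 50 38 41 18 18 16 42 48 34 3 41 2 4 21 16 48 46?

6

One longest decreasing subsequence is 47, 38, 18, 16, 3, 2 (positions 3,5,7,9,13,15), of length 6; no longer one exists.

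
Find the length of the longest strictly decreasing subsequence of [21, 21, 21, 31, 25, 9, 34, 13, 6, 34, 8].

Scanning left to right, the best length ending at each element is: 21→1, 21→1, 21→1, 31→1, 25→2, 9→3, 34→1, 13→3, 6→4, 34→1, 8→4.
So the longest decreasing subsequence has length 4, e.g. 31, 25, 9, 6.

4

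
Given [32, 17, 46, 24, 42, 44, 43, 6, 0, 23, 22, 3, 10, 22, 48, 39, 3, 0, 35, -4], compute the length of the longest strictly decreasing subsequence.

9

One longest decreasing subsequence is 46, 44, 43, 23, 22, 10, 3, 0, -4 (positions 3,6,7,10,11,13,17,18,20), of length 9; no longer one exists.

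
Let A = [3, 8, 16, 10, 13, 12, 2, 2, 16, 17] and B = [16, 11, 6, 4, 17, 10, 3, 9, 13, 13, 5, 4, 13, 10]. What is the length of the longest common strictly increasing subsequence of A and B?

A longest common strictly increasing subsequence is 16, 17 (length 2); it appears in order in both A and B, and no longer such subsequence exists.

2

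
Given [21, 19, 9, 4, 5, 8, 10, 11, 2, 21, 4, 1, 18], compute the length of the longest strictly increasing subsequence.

One longest increasing subsequence is 4, 5, 8, 10, 11, 21 (positions 4,5,6,7,8,10), of length 6; no longer one exists.

6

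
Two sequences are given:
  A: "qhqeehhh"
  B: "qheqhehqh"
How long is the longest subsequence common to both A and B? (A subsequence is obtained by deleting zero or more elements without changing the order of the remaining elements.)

A longest common subsequence is qhqehh (length 6); the LCS DP confirms no longer common subsequence exists.

6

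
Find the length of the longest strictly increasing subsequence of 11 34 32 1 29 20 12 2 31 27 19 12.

3

Scanning left to right, the best length ending at each element is: 11→1, 34→2, 32→2, 1→1, 29→2, 20→2, 12→2, 2→2, 31→3, 27→3, 19→3, 12→3.
So the longest increasing subsequence has length 3, e.g. 11, 29, 31.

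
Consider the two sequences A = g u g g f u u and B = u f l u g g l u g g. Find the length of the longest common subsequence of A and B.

Backtracking the LCS table gives one alignment: g (A1,B6) → u (A2,B8) → g (A3,B9) → g (A4,B10).
So the longest common subsequence has length 4.

4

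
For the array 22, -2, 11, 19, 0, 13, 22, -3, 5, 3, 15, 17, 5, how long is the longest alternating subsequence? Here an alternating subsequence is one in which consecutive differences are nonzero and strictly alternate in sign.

10

A longest alternating subsequence is 22, -2, 11, 0, 13, -3, 5, 3, 15, 5 (positions 1,2,3,5,6,8,9,10,11,13); its 9 consecutive differences strictly alternate in sign, and length 10 is optimal.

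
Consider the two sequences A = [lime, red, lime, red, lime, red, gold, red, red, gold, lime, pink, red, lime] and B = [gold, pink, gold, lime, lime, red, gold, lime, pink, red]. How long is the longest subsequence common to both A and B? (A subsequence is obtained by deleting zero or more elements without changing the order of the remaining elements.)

7

Backtracking the LCS table gives one alignment: lime (A3,B4) → lime (A5,B5) → red (A9,B6) → gold (A10,B7) → lime (A11,B8) → pink (A12,B9) → red (A13,B10).
So the longest common subsequence has length 7.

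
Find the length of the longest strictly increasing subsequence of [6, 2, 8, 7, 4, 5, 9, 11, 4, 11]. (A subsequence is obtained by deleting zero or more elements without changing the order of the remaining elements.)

5

One longest increasing subsequence is 2, 4, 5, 9, 11 (positions 2,5,6,7,8), of length 5; no longer one exists.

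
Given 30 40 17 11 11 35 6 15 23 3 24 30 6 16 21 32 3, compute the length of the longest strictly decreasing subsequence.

5

Let dp[i] be the longest decreasing subsequence ending at position i. Then dp = [1, 1, 2, 3, 3, 2, 4, 3, 3, 5, 3, 3, 4, 4, 4, 3, 5].
The maximum is 5; one witness is 30, 17, 11, 6, 3 at positions 1,3,4,7,10.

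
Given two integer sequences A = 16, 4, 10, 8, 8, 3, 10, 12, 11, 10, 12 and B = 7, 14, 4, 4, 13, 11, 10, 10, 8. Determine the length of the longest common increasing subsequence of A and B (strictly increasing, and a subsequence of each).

2

A longest common strictly increasing subsequence is 4, 11 (length 2); it appears in order in both A and B, and no longer such subsequence exists.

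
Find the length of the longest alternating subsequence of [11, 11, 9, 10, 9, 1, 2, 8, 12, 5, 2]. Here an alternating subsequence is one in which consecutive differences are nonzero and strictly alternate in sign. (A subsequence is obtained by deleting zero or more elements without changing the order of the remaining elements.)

A longest alternating subsequence is 11, 9, 10, 1, 8, 5 (positions 1,3,4,6,8,10); its 5 consecutive differences strictly alternate in sign, and length 6 is optimal.

6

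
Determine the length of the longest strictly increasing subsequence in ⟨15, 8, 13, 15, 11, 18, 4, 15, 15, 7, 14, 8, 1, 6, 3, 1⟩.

4

Let dp[i] be the longest increasing subsequence ending at position i. Then dp = [1, 1, 2, 3, 2, 4, 1, 3, 3, 2, 3, 3, 1, 2, 2, 1].
The maximum is 4; one witness is 8, 13, 15, 18 at positions 2,3,4,6.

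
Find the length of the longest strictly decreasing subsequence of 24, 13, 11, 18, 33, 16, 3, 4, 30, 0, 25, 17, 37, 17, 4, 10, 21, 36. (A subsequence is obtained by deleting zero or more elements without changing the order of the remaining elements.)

5

Scanning left to right, the best length ending at each element is: 24→1, 13→2, 11→3, 18→2, 33→1, 16→3, 3→4, 4→4, 30→2, 0→5, 25→3, 17→4, 37→1, 17→4, 4→5, 10→5, 21→4, 36→2.
So the longest decreasing subsequence has length 5, e.g. 24, 13, 11, 3, 0.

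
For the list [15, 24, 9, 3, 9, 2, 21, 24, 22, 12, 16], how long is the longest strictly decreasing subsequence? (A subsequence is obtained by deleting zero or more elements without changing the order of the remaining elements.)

4

Let dp[i] be the longest decreasing subsequence ending at position i. Then dp = [1, 1, 2, 3, 2, 4, 2, 1, 2, 3, 3].
The maximum is 4; one witness is 15, 9, 3, 2 at positions 1,3,4,6.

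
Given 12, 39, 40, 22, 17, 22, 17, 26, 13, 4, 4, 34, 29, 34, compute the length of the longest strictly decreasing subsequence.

Scanning left to right, the best length ending at each element is: 12→1, 39→1, 40→1, 22→2, 17→3, 22→2, 17→3, 26→2, 13→4, 4→5, 4→5, 34→2, 29→3, 34→2.
So the longest decreasing subsequence has length 5, e.g. 39, 22, 17, 13, 4.

5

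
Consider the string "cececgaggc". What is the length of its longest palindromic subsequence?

One longest palindromic subsequence is cgggc (positions 1,6,8,9,10); it reads the same forward and backward, and the interval DP gives dp[1][10] = 5.

5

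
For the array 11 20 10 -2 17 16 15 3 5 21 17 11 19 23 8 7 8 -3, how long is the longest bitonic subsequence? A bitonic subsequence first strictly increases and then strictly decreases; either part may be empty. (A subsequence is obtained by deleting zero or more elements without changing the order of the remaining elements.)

9

One longest bitonic subsequence is 11, 20, 17, 16, 15, 11, 8, 7, -3 (positions 1,2,5,6,7,12,15,16,18): it rises to 20 then falls. Length 9 is optimal.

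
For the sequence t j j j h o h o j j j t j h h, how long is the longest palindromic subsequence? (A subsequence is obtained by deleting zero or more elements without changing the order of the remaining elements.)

11

One longest palindromic subsequence is tjjjohojjjt (positions 1,2,3,4,6,7,8,9,10,11,12); it reads the same forward and backward, and the interval DP gives dp[1][15] = 11.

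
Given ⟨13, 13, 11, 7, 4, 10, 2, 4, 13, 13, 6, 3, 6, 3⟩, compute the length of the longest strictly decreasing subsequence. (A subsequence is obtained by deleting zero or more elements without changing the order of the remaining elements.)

5

Let dp[i] be the longest decreasing subsequence ending at position i. Then dp = [1, 1, 2, 3, 4, 3, 5, 4, 1, 1, 4, 5, 4, 5].
The maximum is 5; one witness is 13, 11, 7, 4, 2 at positions 1,3,4,5,7.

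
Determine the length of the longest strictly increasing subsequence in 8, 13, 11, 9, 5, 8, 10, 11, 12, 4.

5

One longest increasing subsequence is 8, 9, 10, 11, 12 (positions 1,4,7,8,9), of length 5; no longer one exists.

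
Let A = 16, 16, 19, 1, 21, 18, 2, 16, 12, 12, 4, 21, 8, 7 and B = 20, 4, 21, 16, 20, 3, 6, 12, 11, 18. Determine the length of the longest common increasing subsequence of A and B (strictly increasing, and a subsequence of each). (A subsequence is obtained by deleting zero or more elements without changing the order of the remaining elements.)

2

For each value that appears in both, track the longest common increasing run ending there.
The best achievable length is 2; one witness is 4, 21 (A-positions 11,12, B-positions 2,3).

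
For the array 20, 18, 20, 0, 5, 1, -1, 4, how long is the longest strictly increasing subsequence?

3

Let dp[i] be the longest increasing subsequence ending at position i. Then dp = [1, 1, 2, 1, 2, 2, 1, 3].
The maximum is 3; one witness is 0, 1, 4 at positions 4,6,8.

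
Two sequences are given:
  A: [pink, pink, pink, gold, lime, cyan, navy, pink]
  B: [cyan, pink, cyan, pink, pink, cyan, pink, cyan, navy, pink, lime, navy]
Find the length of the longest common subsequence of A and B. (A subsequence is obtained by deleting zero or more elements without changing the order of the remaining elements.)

A longest common subsequence is pink, pink, pink, cyan, navy, pink (length 6); the LCS DP confirms no longer common subsequence exists.

6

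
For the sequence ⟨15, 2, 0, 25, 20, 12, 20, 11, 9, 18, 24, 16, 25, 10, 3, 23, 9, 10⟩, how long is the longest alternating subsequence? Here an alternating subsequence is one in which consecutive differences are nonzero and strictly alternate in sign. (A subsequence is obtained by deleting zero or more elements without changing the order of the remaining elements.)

A longest alternating subsequence is 15, 2, 25, 12, 20, 11, 18, 16, 25, 10, 23, 9, 10 (positions 1,2,4,6,7,8,10,12,13,14,16,17,18); its 12 consecutive differences strictly alternate in sign, and length 13 is optimal.

13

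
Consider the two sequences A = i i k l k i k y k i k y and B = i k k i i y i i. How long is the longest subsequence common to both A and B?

6

Backtracking the LCS table gives one alignment: i (A2,B1) → k (A3,B2) → k (A5,B3) → i (A6,B5) → y (A8,B6) → i (A10,B8).
So the longest common subsequence has length 6.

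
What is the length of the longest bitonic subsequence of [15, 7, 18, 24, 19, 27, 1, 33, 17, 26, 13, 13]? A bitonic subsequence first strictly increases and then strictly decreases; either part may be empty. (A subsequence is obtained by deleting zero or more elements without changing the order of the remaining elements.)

Let inc[i] be the LIS ending at i and dec[i] the longest strictly decreasing subsequence starting at i. inc = [1, 1, 2, 3, 3, 4, 1, 5, 2, 4, 2, 2], dec = [3, 2, 3, 4, 3, 3, 1, 3, 2, 2, 1, 1].
max_i inc[i]+dec[i]−1 = 7, with one witness 15, 18, 24, 27, 33, 26, 13.

7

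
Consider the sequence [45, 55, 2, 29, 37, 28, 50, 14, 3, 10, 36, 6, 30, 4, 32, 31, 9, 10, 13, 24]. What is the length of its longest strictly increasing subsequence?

7

One longest increasing subsequence is 2, 3, 6, 9, 10, 13, 24 (positions 3,9,12,17,18,19,20), of length 7; no longer one exists.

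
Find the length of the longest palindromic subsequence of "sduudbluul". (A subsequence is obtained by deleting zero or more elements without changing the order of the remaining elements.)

One longest palindromic subsequence is uuluu (positions 3,4,7,8,9); it reads the same forward and backward, and the interval DP gives dp[1][10] = 5.

5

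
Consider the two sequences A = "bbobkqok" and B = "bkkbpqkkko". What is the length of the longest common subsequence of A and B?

4

A longest common subsequence is bbko (length 4); the LCS DP confirms no longer common subsequence exists.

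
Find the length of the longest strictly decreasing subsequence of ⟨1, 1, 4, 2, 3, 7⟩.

2

One longest decreasing subsequence is 4, 2 (positions 3,4), of length 2; no longer one exists.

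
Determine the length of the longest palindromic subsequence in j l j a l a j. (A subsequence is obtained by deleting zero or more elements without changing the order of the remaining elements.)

5

Using dp[i][j] = 2 + dp[i+1][j−1] if the ends match, else max(dp[i+1][j], dp[i][j−1]):
dp[1][7] = 5. A witness is jalaj at positions 1,4,5,6,7.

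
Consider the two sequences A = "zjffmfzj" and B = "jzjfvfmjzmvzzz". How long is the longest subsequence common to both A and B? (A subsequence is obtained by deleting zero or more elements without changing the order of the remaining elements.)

A longest common subsequence is zjffmz (length 6); the LCS DP confirms no longer common subsequence exists.

6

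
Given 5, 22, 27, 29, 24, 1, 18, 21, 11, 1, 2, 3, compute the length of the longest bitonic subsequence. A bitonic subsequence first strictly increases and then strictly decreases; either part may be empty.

Let inc[i] be the LIS ending at i and dec[i] the longest strictly decreasing subsequence starting at i. inc = [1, 2, 3, 4, 3, 1, 2, 3, 2, 1, 2, 3], dec = [2, 4, 5, 5, 4, 1, 3, 3, 2, 1, 1, 1].
max_i inc[i]+dec[i]−1 = 8, with one witness 5, 22, 27, 29, 24, 21, 11, 3.

8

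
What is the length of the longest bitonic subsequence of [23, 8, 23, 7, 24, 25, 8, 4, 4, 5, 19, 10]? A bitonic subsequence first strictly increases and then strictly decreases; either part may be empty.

Let inc[i] be the LIS ending at i and dec[i] the longest strictly decreasing subsequence starting at i. inc = [1, 1, 2, 1, 3, 4, 2, 1, 1, 2, 3, 3], dec = [4, 3, 3, 2, 3, 3, 2, 1, 1, 1, 2, 1].
max_i inc[i]+dec[i]−1 = 6, with one witness 8, 23, 24, 25, 19, 10.

6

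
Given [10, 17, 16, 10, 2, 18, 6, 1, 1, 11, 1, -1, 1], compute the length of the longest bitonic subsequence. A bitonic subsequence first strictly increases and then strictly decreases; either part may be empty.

One longest bitonic subsequence is 10, 17, 16, 10, 6, 1, -1 (positions 1,2,3,4,7,11,12): it rises to 17 then falls. Length 7 is optimal.

7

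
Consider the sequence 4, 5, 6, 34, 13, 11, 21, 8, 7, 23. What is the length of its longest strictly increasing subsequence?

One longest increasing subsequence is 4, 5, 6, 13, 21, 23 (positions 1,2,3,5,7,10), of length 6; no longer one exists.

6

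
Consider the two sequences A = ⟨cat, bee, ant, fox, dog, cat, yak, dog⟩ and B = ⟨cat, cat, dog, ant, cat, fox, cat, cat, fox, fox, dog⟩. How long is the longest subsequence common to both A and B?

5

Backtracking the LCS table gives one alignment: cat (A1,B2) → ant (A3,B4) → fox (A4,B6) → cat (A6,B8) → dog (A8,B11).
So the longest common subsequence has length 5.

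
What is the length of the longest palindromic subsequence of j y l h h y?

4

One longest palindromic subsequence is yhhy (positions 2,4,5,6); it reads the same forward and backward, and the interval DP gives dp[1][6] = 4.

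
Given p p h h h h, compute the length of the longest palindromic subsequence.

4

One longest palindromic subsequence is hhhh (positions 3,4,5,6); it reads the same forward and backward, and the interval DP gives dp[1][6] = 4.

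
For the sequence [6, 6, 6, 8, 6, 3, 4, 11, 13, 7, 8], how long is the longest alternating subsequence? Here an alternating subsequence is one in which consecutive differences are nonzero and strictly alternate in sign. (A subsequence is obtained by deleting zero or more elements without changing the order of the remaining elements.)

6

Track the best alternating length ending on an up-step vs a down-step at each position: up/down = 1/1, 1/1, 1/1, 2/1, 1/3, 1/3, 4/3, 4/1, 4/1, 4/5, 6/5.
The maximum over both is 6; one such subsequence is 6, 8, 6, 11, 7, 8.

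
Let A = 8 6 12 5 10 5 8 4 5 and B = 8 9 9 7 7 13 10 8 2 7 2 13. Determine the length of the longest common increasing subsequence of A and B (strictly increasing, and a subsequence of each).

2

A longest common strictly increasing subsequence is 8, 10 (length 2); it appears in order in both A and B, and no longer such subsequence exists.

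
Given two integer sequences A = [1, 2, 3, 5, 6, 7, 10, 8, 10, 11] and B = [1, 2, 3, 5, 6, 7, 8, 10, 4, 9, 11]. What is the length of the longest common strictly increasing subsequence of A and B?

For each value that appears in both, track the longest common increasing run ending there.
The best achievable length is 9; one witness is 1, 2, 3, 5, 6, 7, 8, 10, 11 (A-positions 1,2,3,4,5,6,8,9,10, B-positions 1,2,3,4,5,6,7,8,11).

9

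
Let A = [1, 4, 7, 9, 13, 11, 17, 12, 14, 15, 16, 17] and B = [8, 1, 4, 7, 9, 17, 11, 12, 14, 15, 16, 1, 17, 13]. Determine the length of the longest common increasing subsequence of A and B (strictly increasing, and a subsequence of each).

A longest common strictly increasing subsequence is 1, 4, 7, 9, 11, 12, 14, 15, 16, 17 (length 10); it appears in order in both A and B, and no longer such subsequence exists.

10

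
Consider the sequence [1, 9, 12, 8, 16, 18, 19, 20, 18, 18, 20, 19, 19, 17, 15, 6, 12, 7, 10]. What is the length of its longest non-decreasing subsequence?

9

Scanning left to right, the best length ending at each element is: 1→1, 9→2, 12→3, 8→2, 16→4, 18→5, 19→6, 20→7, 18→6, 18→7, 20→8, 19→8, 19→9, 17→5, 15→4, 6→2, 12→4, 7→3, 10→4.
So the longest non-decreasing subsequence has length 9, e.g. 1, 9, 12, 16, 18, 18, 18, 19, 19.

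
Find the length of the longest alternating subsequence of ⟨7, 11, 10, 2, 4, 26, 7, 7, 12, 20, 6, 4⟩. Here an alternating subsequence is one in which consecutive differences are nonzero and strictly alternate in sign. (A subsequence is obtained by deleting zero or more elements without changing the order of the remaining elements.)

7

Track the best alternating length ending on an up-step vs a down-step at each position: up/down = 1/1, 2/1, 2/3, 1/3, 4/3, 4/1, 4/5, 4/5, 6/5, 6/5, 4/7, 4/7.
The maximum over both is 7; one such subsequence is 7, 11, 10, 26, 7, 12, 6.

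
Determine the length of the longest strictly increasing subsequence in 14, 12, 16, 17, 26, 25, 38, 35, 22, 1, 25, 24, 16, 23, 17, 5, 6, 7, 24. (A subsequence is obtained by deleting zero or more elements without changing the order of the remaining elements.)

Scanning left to right, the best length ending at each element is: 14→1, 12→1, 16→2, 17→3, 26→4, 25→4, 38→5, 35→5, 22→4, 1→1, 25→5, 24→5, 16→2, 23→5, 17→3, 5→2, 6→3, 7→4, 24→6.
So the longest increasing subsequence has length 6, e.g. 14, 16, 17, 22, 23, 24.

6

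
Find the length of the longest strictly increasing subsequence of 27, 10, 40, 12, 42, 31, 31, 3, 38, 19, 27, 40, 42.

One longest increasing subsequence is 10, 12, 31, 38, 40, 42 (positions 2,4,6,9,12,13), of length 6; no longer one exists.

6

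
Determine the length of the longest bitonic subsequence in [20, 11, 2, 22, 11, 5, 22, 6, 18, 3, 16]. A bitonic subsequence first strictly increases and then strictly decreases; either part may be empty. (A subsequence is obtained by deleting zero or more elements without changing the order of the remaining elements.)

Let inc[i] be the LIS ending at i and dec[i] the longest strictly decreasing subsequence starting at i. inc = [1, 1, 1, 2, 2, 2, 3, 3, 4, 2, 4], dec = [4, 3, 1, 4, 3, 2, 3, 2, 2, 1, 1].
max_i inc[i]+dec[i]−1 = 5, with one witness 20, 22, 11, 6, 3.

5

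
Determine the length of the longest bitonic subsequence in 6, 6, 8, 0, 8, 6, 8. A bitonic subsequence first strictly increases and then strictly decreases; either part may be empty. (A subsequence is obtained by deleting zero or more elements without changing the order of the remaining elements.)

One longest bitonic subsequence is 6, 8, 6 (positions 1,3,6): it rises to 8 then falls. Length 3 is optimal.

3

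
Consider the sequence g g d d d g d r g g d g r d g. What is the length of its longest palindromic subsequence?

Using dp[i][j] = 2 + dp[i+1][j−1] if the ends match, else max(dp[i+1][j], dp[i][j−1]):
dp[1][15] = 10. A witness is gdgdggdgdg at positions 1,3,6,7,9,10,11,12,14,15.

10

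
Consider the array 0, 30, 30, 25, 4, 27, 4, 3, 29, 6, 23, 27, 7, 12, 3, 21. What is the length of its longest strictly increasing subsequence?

One longest increasing subsequence is 0, 4, 6, 7, 12, 21 (positions 1,5,10,13,14,16), of length 6; no longer one exists.

6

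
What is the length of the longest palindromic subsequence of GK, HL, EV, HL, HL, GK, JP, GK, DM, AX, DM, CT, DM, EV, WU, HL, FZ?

7

One longest palindromic subsequence is HL EV DM CT DM EV HL (positions 2,3,9,12,13,14,16); it reads the same forward and backward, and the interval DP gives dp[1][17] = 7.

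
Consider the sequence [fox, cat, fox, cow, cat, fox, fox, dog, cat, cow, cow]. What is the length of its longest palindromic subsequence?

One longest palindromic subsequence is cow cat fox fox cat cow (positions 4,5,6,7,9,11); it reads the same forward and backward, and the interval DP gives dp[1][11] = 6.

6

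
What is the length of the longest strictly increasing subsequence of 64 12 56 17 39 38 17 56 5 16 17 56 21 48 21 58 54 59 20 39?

Scanning left to right, the best length ending at each element is: 64→1, 12→1, 56→2, 17→2, 39→3, 38→3, 17→2, 56→4, 5→1, 16→2, 17→3, 56→4, 21→4, 48→5, 21→4, 58→6, 54→6, 59→7, 20→4, 39→5.
So the longest increasing subsequence has length 7, e.g. 12, 16, 17, 21, 48, 58, 59.

7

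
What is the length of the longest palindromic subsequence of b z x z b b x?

One longest palindromic subsequence is bzxzb (positions 1,2,3,4,6); it reads the same forward and backward, and the interval DP gives dp[1][7] = 5.

5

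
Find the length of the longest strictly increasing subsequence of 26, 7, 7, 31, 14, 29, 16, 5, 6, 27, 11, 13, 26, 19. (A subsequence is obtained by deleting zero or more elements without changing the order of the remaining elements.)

Let dp[i] be the longest increasing subsequence ending at position i. Then dp = [1, 1, 1, 2, 2, 3, 3, 1, 2, 4, 3, 4, 5, 5].
The maximum is 5; one witness is 5, 6, 11, 13, 26 at positions 8,9,11,12,13.

5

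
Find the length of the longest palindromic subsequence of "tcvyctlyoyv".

5

One longest palindromic subsequence is vyoyv (positions 3,4,9,10,11); it reads the same forward and backward, and the interval DP gives dp[1][11] = 5.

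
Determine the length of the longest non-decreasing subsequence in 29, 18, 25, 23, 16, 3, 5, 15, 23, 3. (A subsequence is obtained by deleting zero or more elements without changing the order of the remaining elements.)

Let dp[i] be the longest non-decreasing subsequence ending at position i. Then dp = [1, 1, 2, 2, 1, 1, 2, 3, 4, 2].
The maximum is 4; one witness is 3, 5, 15, 23 at positions 6,7,8,9.

4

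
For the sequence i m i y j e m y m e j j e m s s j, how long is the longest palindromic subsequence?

One longest palindromic subsequence is mjemymejm (positions 2,5,6,7,8,9,10,12,14); it reads the same forward and backward, and the interval DP gives dp[1][17] = 9.

9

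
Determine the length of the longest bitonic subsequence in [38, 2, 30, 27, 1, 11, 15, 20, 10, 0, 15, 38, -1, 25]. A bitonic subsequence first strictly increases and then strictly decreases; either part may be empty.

One longest bitonic subsequence is 38, 30, 27, 20, 10, 0, -1 (positions 1,3,4,8,9,10,13): it rises to 38 then falls. Length 7 is optimal.

7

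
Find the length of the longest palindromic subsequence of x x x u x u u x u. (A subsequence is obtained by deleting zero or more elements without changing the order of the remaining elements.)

6

One longest palindromic subsequence is uxuuxu (positions 4,5,6,7,8,9); it reads the same forward and backward, and the interval DP gives dp[1][9] = 6.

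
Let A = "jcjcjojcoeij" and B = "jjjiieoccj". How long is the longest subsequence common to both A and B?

6

Backtracking the LCS table gives one alignment: j (A1,B1) → j (A3,B2) → j (A5,B3) → o (A6,B7) → c (A8,B9) → j (A12,B10).
So the longest common subsequence has length 6.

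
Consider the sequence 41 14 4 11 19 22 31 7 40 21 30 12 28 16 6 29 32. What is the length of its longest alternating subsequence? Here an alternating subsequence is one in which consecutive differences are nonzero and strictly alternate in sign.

A longest alternating subsequence is 41, 4, 11, 7, 40, 21, 30, 12, 28, 16, 29 (positions 1,3,4,8,9,10,11,12,13,14,16); its 10 consecutive differences strictly alternate in sign, and length 11 is optimal.

11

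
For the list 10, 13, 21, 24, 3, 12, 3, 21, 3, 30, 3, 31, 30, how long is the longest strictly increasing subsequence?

6

Scanning left to right, the best length ending at each element is: 10→1, 13→2, 21→3, 24→4, 3→1, 12→2, 3→1, 21→3, 3→1, 30→5, 3→1, 31→6, 30→5.
So the longest increasing subsequence has length 6, e.g. 10, 13, 21, 24, 30, 31.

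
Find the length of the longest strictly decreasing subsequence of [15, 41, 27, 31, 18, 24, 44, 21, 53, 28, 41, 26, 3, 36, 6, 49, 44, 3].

Let dp[i] be the longest decreasing subsequence ending at position i. Then dp = [1, 1, 2, 2, 3, 3, 1, 4, 1, 3, 2, 4, 5, 3, 5, 2, 3, 6].
The maximum is 6; one witness is 41, 27, 24, 21, 6, 3 at positions 2,3,6,8,15,18.

6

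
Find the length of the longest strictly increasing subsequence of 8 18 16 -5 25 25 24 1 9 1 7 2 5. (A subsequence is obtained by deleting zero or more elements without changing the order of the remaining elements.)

4

Let dp[i] be the longest increasing subsequence ending at position i. Then dp = [1, 2, 2, 1, 3, 3, 3, 2, 3, 2, 3, 3, 4].
The maximum is 4; one witness is -5, 1, 2, 5 at positions 4,8,12,13.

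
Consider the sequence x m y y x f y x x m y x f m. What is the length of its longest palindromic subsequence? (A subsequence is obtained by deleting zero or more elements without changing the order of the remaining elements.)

8

Using dp[i][j] = 2 + dp[i+1][j−1] if the ends match, else max(dp[i+1][j], dp[i][j−1]):
dp[1][14] = 8. A witness is mfyxxyfm at positions 2,6,7,8,9,11,13,14.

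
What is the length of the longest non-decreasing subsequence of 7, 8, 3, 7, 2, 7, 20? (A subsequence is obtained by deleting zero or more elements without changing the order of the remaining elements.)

Let dp[i] be the longest non-decreasing subsequence ending at position i. Then dp = [1, 2, 1, 2, 1, 3, 4].
The maximum is 4; one witness is 7, 7, 7, 20 at positions 1,4,6,7.

4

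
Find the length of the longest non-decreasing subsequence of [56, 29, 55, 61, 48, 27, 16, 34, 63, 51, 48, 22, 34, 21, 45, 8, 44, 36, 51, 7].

Scanning left to right, the best length ending at each element is: 56→1, 29→1, 55→2, 61→3, 48→2, 27→1, 16→1, 34→2, 63→4, 51→3, 48→3, 22→2, 34→3, 21→2, 45→4, 8→1, 44→4, 36→4, 51→5, 7→1.
So the longest non-decreasing subsequence has length 5, e.g. 29, 34, 34, 45, 51.

5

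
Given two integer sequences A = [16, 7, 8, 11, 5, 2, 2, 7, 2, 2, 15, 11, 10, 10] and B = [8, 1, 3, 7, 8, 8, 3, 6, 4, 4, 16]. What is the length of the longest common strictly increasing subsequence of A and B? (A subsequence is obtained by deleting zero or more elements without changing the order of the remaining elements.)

2

A longest common strictly increasing subsequence is 7, 8 (length 2); it appears in order in both A and B, and no longer such subsequence exists.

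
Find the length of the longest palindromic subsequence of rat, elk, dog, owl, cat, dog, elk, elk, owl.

Using dp[i][j] = 2 + dp[i+1][j−1] if the ends match, else max(dp[i+1][j], dp[i][j−1]):
dp[1][9] = 5. A witness is elk dog cat dog elk at positions 2,3,5,6,8.

5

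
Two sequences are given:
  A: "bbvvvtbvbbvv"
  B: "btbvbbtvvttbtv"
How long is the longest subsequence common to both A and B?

8

A longest common subsequence is bbvvvtbv (length 8); the LCS DP confirms no longer common subsequence exists.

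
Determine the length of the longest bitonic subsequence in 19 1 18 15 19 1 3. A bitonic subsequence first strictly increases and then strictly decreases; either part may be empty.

One longest bitonic subsequence is 19, 18, 15, 3 (positions 1,3,4,7): it rises to 19 then falls. Length 4 is optimal.

4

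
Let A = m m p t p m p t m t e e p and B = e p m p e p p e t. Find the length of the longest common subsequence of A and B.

A longest common subsequence is mpppt (length 5); the LCS DP confirms no longer common subsequence exists.

5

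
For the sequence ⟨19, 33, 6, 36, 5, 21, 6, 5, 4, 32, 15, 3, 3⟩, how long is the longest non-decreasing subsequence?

Scanning left to right, the best length ending at each element is: 19→1, 33→2, 6→1, 36→3, 5→1, 21→2, 6→2, 5→2, 4→1, 32→3, 15→3, 3→1, 3→2.
So the longest non-decreasing subsequence has length 3, e.g. 19, 33, 36.

3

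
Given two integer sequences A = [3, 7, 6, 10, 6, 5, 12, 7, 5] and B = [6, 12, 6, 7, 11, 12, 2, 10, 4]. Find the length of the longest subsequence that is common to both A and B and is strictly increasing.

2

A longest common strictly increasing subsequence is 6, 12 (length 2); it appears in order in both A and B, and no longer such subsequence exists.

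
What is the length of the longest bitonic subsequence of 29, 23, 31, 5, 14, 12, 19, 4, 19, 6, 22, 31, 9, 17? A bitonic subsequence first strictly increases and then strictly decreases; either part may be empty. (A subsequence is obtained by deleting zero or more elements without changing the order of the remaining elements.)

6

One longest bitonic subsequence is 5, 14, 19, 22, 31, 17 (positions 4,5,7,11,12,14): it rises to 31 then falls. Length 6 is optimal.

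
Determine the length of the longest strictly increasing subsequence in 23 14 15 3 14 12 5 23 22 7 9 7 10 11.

6

One longest increasing subsequence is 3, 5, 7, 9, 10, 11 (positions 4,7,10,11,13,14), of length 6; no longer one exists.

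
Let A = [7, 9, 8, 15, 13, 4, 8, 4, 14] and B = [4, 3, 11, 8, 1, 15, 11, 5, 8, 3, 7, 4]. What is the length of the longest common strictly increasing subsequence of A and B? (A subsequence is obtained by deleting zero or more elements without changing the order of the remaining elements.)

2

For each value that appears in both, track the longest common increasing run ending there.
The best achievable length is 2; one witness is 4, 8 (A-positions 6,7, B-positions 1,4).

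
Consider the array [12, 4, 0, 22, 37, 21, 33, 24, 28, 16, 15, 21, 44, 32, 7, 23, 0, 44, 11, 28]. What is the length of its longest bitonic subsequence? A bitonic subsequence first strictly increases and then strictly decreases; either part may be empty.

One longest bitonic subsequence is 12, 22, 37, 33, 28, 16, 15, 7, 0 (positions 1,4,5,7,9,10,11,15,17): it rises to 37 then falls. Length 9 is optimal.

9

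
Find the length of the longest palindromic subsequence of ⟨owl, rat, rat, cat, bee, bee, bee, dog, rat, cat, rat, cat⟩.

One longest palindromic subsequence is rat cat bee bee bee cat rat (positions 3,4,5,6,7,10,11); it reads the same forward and backward, and the interval DP gives dp[1][12] = 7.

7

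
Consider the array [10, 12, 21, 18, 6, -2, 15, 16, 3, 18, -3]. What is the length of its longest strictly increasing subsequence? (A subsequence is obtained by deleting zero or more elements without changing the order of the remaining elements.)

Let dp[i] be the longest increasing subsequence ending at position i. Then dp = [1, 2, 3, 3, 1, 1, 3, 4, 2, 5, 1].
The maximum is 5; one witness is 10, 12, 15, 16, 18 at positions 1,2,7,8,10.

5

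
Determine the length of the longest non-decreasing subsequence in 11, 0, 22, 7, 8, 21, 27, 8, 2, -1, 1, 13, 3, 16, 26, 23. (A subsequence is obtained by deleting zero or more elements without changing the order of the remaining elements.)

Let dp[i] be the longest non-decreasing subsequence ending at position i. Then dp = [1, 1, 2, 2, 3, 4, 5, 4, 2, 1, 2, 5, 3, 6, 7, 7].
The maximum is 7; one witness is 0, 7, 8, 8, 13, 16, 26 at positions 2,4,5,8,12,14,15.

7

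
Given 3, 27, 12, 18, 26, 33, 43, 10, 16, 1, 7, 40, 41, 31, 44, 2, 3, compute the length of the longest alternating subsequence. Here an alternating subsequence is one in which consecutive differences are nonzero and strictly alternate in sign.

12

Track the best alternating length ending on an up-step vs a down-step at each position: up/down = 1/1, 2/1, 2/3, 4/3, 4/3, 4/1, 4/1, 2/5, 6/5, 1/7, 8/7, 8/5, 8/5, 8/9, 10/1, 8/11, 12/11.
The maximum over both is 12; one such subsequence is 3, 27, 12, 18, 10, 16, 1, 40, 31, 44, 2, 3.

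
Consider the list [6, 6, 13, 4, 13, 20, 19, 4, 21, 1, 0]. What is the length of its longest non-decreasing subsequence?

6

Scanning left to right, the best length ending at each element is: 6→1, 6→2, 13→3, 4→1, 13→4, 20→5, 19→5, 4→2, 21→6, 1→1, 0→1.
So the longest non-decreasing subsequence has length 6, e.g. 6, 6, 13, 13, 20, 21.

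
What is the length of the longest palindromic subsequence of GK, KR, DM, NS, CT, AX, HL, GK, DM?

3

One longest palindromic subsequence is DM GK DM (positions 3,8,9); it reads the same forward and backward, and the interval DP gives dp[1][9] = 3.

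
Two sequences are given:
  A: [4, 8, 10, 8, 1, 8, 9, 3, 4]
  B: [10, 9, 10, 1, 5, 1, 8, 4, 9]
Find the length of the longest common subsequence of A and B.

4

Backtracking the LCS table gives one alignment: 10 (A3,B3) → 1 (A5,B6) → 8 (A6,B7) → 9 (A7,B9).
So the longest common subsequence has length 4.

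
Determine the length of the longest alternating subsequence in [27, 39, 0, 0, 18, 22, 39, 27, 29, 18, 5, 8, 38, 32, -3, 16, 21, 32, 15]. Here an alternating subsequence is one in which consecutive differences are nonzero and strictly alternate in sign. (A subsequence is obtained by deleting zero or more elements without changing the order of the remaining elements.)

11

Track the best alternating length ending on an up-step vs a down-step at each position: up/down = 1/1, 2/1, 1/3, 1/3, 4/3, 4/3, 4/1, 4/5, 6/5, 4/7, 4/7, 8/7, 8/5, 8/9, 1/9, 10/9, 10/9, 10/9, 10/11.
The maximum over both is 11; one such subsequence is 27, 39, 0, 39, 27, 29, 5, 8, -3, 16, 15.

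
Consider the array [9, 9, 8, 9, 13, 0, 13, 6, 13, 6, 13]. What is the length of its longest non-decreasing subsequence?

One longest non-decreasing subsequence is 9, 9, 9, 13, 13, 13, 13 (positions 1,2,4,5,7,9,11), of length 7; no longer one exists.

7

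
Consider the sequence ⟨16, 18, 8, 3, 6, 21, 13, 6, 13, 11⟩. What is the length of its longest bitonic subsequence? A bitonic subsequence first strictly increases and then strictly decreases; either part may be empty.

5

Let inc[i] be the LIS ending at i and dec[i] the longest strictly decreasing subsequence starting at i. inc = [1, 2, 1, 1, 2, 3, 3, 2, 3, 3], dec = [3, 3, 2, 1, 1, 3, 2, 1, 2, 1].
max_i inc[i]+dec[i]−1 = 5, with one witness 16, 18, 21, 13, 11.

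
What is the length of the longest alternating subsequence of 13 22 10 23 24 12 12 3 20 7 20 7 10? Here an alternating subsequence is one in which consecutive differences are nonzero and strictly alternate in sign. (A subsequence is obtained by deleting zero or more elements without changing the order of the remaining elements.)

A longest alternating subsequence is 13, 22, 10, 23, 12, 20, 7, 20, 7, 10 (positions 1,2,3,4,6,9,10,11,12,13); its 9 consecutive differences strictly alternate in sign, and length 10 is optimal.

10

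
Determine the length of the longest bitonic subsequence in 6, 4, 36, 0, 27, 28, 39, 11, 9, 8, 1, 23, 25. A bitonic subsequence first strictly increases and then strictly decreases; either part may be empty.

8

Let inc[i] be the LIS ending at i and dec[i] the longest strictly decreasing subsequence starting at i. inc = [1, 1, 2, 1, 2, 3, 4, 2, 2, 2, 2, 3, 4], dec = [3, 2, 6, 1, 5, 5, 5, 4, 3, 2, 1, 1, 1].
max_i inc[i]+dec[i]−1 = 8, with one witness 6, 27, 28, 39, 11, 9, 8, 1.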